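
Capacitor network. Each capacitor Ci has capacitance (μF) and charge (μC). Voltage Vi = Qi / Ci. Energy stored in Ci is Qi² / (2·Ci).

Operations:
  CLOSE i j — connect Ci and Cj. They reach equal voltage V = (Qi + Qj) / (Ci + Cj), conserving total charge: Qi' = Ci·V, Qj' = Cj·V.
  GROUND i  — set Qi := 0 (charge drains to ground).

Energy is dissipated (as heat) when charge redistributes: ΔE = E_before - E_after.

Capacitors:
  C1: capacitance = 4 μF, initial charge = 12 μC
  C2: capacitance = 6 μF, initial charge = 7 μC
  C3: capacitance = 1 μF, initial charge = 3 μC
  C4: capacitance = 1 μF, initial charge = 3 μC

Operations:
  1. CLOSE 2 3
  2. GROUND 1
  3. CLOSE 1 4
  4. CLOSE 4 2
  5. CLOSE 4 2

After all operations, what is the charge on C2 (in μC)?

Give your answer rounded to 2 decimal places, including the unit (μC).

Initial: C1(4μF, Q=12μC, V=3.00V), C2(6μF, Q=7μC, V=1.17V), C3(1μF, Q=3μC, V=3.00V), C4(1μF, Q=3μC, V=3.00V)
Op 1: CLOSE 2-3: Q_total=10.00, C_total=7.00, V=1.43; Q2=8.57, Q3=1.43; dissipated=1.440
Op 2: GROUND 1: Q1=0; energy lost=18.000
Op 3: CLOSE 1-4: Q_total=3.00, C_total=5.00, V=0.60; Q1=2.40, Q4=0.60; dissipated=3.600
Op 4: CLOSE 4-2: Q_total=9.17, C_total=7.00, V=1.31; Q4=1.31, Q2=7.86; dissipated=0.294
Op 5: CLOSE 4-2: Q_total=9.17, C_total=7.00, V=1.31; Q4=1.31, Q2=7.86; dissipated=0.000
Final charges: Q1=2.40, Q2=7.86, Q3=1.43, Q4=1.31

Answer: 7.86 μC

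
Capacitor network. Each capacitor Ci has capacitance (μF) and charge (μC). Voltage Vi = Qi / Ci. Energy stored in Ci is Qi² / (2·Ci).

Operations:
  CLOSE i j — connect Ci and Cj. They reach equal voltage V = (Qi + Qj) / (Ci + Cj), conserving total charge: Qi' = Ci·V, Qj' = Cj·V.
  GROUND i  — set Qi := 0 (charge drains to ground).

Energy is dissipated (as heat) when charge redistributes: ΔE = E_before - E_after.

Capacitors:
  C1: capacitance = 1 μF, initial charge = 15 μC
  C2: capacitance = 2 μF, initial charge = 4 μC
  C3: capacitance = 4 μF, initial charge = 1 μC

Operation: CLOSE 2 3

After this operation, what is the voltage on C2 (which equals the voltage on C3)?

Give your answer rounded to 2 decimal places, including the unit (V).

Initial: C1(1μF, Q=15μC, V=15.00V), C2(2μF, Q=4μC, V=2.00V), C3(4μF, Q=1μC, V=0.25V)
Op 1: CLOSE 2-3: Q_total=5.00, C_total=6.00, V=0.83; Q2=1.67, Q3=3.33; dissipated=2.042

Answer: 0.83 V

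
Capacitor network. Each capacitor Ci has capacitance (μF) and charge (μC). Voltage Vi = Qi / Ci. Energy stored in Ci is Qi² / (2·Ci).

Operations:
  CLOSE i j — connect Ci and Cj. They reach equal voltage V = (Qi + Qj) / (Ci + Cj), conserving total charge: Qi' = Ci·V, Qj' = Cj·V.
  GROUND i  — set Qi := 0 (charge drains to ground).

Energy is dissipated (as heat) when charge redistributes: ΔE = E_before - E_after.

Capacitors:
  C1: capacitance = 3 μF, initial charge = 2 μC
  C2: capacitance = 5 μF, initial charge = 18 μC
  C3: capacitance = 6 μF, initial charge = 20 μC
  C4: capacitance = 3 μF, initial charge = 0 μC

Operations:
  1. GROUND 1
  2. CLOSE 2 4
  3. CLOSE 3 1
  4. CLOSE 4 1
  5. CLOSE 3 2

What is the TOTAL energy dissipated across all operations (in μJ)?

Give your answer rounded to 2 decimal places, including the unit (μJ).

Initial: C1(3μF, Q=2μC, V=0.67V), C2(5μF, Q=18μC, V=3.60V), C3(6μF, Q=20μC, V=3.33V), C4(3μF, Q=0μC, V=0.00V)
Op 1: GROUND 1: Q1=0; energy lost=0.667
Op 2: CLOSE 2-4: Q_total=18.00, C_total=8.00, V=2.25; Q2=11.25, Q4=6.75; dissipated=12.150
Op 3: CLOSE 3-1: Q_total=20.00, C_total=9.00, V=2.22; Q3=13.33, Q1=6.67; dissipated=11.111
Op 4: CLOSE 4-1: Q_total=13.42, C_total=6.00, V=2.24; Q4=6.71, Q1=6.71; dissipated=0.001
Op 5: CLOSE 3-2: Q_total=24.58, C_total=11.00, V=2.23; Q3=13.41, Q2=11.17; dissipated=0.001
Total dissipated: 23.929 μJ

Answer: 23.93 μJ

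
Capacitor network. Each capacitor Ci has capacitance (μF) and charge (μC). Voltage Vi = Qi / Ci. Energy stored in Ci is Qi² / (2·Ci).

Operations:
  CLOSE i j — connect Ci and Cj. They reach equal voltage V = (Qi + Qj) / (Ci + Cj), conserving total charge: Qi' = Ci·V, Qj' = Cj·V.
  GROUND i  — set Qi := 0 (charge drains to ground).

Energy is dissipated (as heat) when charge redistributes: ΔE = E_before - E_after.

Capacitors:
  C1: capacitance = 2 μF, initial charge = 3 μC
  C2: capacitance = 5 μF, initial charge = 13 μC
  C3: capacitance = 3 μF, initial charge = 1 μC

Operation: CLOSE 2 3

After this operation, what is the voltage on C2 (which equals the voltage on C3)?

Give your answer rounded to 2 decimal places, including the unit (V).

Answer: 1.75 V

Derivation:
Initial: C1(2μF, Q=3μC, V=1.50V), C2(5μF, Q=13μC, V=2.60V), C3(3μF, Q=1μC, V=0.33V)
Op 1: CLOSE 2-3: Q_total=14.00, C_total=8.00, V=1.75; Q2=8.75, Q3=5.25; dissipated=4.817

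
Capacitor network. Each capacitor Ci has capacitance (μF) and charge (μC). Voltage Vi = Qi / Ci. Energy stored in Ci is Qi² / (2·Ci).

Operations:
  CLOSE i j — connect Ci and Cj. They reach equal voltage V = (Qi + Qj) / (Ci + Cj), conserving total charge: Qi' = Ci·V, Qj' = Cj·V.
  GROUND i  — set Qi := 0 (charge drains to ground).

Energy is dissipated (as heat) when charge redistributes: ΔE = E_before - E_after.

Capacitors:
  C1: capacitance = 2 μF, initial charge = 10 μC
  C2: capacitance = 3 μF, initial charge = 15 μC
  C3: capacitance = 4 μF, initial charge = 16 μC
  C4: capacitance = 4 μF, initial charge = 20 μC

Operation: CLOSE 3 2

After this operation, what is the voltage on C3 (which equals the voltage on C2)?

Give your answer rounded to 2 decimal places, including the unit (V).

Initial: C1(2μF, Q=10μC, V=5.00V), C2(3μF, Q=15μC, V=5.00V), C3(4μF, Q=16μC, V=4.00V), C4(4μF, Q=20μC, V=5.00V)
Op 1: CLOSE 3-2: Q_total=31.00, C_total=7.00, V=4.43; Q3=17.71, Q2=13.29; dissipated=0.857

Answer: 4.43 V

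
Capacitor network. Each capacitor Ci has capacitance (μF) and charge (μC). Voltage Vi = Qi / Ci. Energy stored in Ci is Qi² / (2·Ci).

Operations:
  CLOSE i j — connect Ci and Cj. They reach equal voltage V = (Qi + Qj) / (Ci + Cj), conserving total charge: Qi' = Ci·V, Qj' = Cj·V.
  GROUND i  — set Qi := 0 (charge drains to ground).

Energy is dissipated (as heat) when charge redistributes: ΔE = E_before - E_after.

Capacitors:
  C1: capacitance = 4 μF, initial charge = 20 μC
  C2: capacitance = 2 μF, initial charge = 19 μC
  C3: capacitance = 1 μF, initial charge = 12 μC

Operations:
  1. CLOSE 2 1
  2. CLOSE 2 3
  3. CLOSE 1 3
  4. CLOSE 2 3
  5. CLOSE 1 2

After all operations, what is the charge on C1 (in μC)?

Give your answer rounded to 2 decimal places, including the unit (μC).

Answer: 28.77 μC

Derivation:
Initial: C1(4μF, Q=20μC, V=5.00V), C2(2μF, Q=19μC, V=9.50V), C3(1μF, Q=12μC, V=12.00V)
Op 1: CLOSE 2-1: Q_total=39.00, C_total=6.00, V=6.50; Q2=13.00, Q1=26.00; dissipated=13.500
Op 2: CLOSE 2-3: Q_total=25.00, C_total=3.00, V=8.33; Q2=16.67, Q3=8.33; dissipated=10.083
Op 3: CLOSE 1-3: Q_total=34.33, C_total=5.00, V=6.87; Q1=27.47, Q3=6.87; dissipated=1.344
Op 4: CLOSE 2-3: Q_total=23.53, C_total=3.00, V=7.84; Q2=15.69, Q3=7.84; dissipated=0.717
Op 5: CLOSE 1-2: Q_total=43.16, C_total=6.00, V=7.19; Q1=28.77, Q2=14.39; dissipated=0.637
Final charges: Q1=28.77, Q2=14.39, Q3=7.84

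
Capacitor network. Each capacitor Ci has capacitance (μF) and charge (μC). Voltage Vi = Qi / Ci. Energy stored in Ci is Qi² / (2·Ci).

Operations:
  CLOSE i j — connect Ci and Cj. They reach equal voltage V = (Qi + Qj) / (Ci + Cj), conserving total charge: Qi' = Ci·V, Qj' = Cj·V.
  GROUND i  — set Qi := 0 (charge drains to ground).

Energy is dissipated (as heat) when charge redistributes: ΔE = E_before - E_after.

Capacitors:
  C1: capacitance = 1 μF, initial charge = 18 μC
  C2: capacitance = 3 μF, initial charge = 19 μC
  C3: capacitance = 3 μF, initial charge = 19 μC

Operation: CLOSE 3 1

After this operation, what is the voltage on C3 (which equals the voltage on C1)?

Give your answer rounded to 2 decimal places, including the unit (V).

Initial: C1(1μF, Q=18μC, V=18.00V), C2(3μF, Q=19μC, V=6.33V), C3(3μF, Q=19μC, V=6.33V)
Op 1: CLOSE 3-1: Q_total=37.00, C_total=4.00, V=9.25; Q3=27.75, Q1=9.25; dissipated=51.042

Answer: 9.25 V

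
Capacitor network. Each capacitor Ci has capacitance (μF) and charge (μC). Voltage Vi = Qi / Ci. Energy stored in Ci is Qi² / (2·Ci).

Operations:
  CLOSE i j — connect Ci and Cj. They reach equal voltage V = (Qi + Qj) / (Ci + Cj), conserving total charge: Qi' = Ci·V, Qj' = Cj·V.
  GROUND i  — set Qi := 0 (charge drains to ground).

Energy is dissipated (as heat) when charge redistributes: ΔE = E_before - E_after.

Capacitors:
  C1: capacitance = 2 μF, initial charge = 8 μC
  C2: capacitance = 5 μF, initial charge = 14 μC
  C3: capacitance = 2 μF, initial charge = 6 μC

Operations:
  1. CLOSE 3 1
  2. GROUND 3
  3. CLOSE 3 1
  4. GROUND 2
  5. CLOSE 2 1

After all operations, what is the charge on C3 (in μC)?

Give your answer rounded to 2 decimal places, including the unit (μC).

Answer: 3.50 μC

Derivation:
Initial: C1(2μF, Q=8μC, V=4.00V), C2(5μF, Q=14μC, V=2.80V), C3(2μF, Q=6μC, V=3.00V)
Op 1: CLOSE 3-1: Q_total=14.00, C_total=4.00, V=3.50; Q3=7.00, Q1=7.00; dissipated=0.500
Op 2: GROUND 3: Q3=0; energy lost=12.250
Op 3: CLOSE 3-1: Q_total=7.00, C_total=4.00, V=1.75; Q3=3.50, Q1=3.50; dissipated=6.125
Op 4: GROUND 2: Q2=0; energy lost=19.600
Op 5: CLOSE 2-1: Q_total=3.50, C_total=7.00, V=0.50; Q2=2.50, Q1=1.00; dissipated=2.188
Final charges: Q1=1.00, Q2=2.50, Q3=3.50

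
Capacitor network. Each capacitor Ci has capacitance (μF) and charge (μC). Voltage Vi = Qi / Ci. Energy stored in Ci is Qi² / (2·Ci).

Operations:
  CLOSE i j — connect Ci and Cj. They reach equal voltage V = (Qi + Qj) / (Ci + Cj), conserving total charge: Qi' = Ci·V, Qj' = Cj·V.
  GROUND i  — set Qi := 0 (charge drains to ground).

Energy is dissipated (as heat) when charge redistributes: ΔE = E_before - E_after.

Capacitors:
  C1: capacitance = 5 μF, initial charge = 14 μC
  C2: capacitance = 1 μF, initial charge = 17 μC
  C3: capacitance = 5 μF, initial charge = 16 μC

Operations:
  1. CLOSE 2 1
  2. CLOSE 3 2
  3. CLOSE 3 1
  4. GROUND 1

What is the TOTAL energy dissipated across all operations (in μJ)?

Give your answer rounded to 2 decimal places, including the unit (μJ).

Initial: C1(5μF, Q=14μC, V=2.80V), C2(1μF, Q=17μC, V=17.00V), C3(5μF, Q=16μC, V=3.20V)
Op 1: CLOSE 2-1: Q_total=31.00, C_total=6.00, V=5.17; Q2=5.17, Q1=25.83; dissipated=84.017
Op 2: CLOSE 3-2: Q_total=21.17, C_total=6.00, V=3.53; Q3=17.64, Q2=3.53; dissipated=1.612
Op 3: CLOSE 3-1: Q_total=43.47, C_total=10.00, V=4.35; Q3=21.74, Q1=21.74; dissipated=3.357
Op 4: GROUND 1: Q1=0; energy lost=47.246
Total dissipated: 136.232 μJ

Answer: 136.23 μJ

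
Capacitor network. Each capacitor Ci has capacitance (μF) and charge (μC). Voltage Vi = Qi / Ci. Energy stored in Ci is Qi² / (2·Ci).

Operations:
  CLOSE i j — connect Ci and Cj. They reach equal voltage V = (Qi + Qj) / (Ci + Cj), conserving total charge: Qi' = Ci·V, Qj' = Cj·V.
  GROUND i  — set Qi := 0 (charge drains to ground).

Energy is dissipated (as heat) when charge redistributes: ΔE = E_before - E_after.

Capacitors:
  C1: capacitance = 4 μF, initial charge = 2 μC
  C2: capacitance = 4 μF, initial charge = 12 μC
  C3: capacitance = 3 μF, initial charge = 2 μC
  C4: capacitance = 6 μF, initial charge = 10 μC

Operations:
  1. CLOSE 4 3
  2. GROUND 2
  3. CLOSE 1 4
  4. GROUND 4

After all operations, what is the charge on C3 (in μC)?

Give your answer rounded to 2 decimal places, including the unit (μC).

Initial: C1(4μF, Q=2μC, V=0.50V), C2(4μF, Q=12μC, V=3.00V), C3(3μF, Q=2μC, V=0.67V), C4(6μF, Q=10μC, V=1.67V)
Op 1: CLOSE 4-3: Q_total=12.00, C_total=9.00, V=1.33; Q4=8.00, Q3=4.00; dissipated=1.000
Op 2: GROUND 2: Q2=0; energy lost=18.000
Op 3: CLOSE 1-4: Q_total=10.00, C_total=10.00, V=1.00; Q1=4.00, Q4=6.00; dissipated=0.833
Op 4: GROUND 4: Q4=0; energy lost=3.000
Final charges: Q1=4.00, Q2=0.00, Q3=4.00, Q4=0.00

Answer: 4.00 μC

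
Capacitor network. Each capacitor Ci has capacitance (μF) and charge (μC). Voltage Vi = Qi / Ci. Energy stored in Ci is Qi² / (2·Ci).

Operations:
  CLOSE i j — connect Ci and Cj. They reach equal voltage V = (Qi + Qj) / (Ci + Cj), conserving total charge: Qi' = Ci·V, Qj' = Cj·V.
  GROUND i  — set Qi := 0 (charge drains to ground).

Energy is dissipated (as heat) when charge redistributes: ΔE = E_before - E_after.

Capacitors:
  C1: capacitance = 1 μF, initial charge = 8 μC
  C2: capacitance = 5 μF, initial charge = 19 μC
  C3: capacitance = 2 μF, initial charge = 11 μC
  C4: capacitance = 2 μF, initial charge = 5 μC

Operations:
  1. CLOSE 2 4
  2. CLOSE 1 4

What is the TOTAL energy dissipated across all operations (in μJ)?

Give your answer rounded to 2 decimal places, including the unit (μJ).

Initial: C1(1μF, Q=8μC, V=8.00V), C2(5μF, Q=19μC, V=3.80V), C3(2μF, Q=11μC, V=5.50V), C4(2μF, Q=5μC, V=2.50V)
Op 1: CLOSE 2-4: Q_total=24.00, C_total=7.00, V=3.43; Q2=17.14, Q4=6.86; dissipated=1.207
Op 2: CLOSE 1-4: Q_total=14.86, C_total=3.00, V=4.95; Q1=4.95, Q4=9.90; dissipated=6.966
Total dissipated: 8.173 μJ

Answer: 8.17 μJ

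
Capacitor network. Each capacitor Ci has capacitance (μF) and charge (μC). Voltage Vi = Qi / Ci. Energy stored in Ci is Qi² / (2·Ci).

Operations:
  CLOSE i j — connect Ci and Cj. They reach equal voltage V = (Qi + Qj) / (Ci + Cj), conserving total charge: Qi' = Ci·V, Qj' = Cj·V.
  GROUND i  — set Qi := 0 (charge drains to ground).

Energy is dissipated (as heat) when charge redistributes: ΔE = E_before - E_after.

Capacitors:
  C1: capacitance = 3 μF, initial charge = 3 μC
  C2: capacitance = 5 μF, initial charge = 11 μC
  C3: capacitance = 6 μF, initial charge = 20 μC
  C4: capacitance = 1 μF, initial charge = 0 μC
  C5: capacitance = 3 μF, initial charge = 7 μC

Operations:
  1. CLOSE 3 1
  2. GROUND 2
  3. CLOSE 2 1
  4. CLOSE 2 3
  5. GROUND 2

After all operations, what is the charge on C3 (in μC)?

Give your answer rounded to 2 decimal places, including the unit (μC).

Answer: 10.98 μC

Derivation:
Initial: C1(3μF, Q=3μC, V=1.00V), C2(5μF, Q=11μC, V=2.20V), C3(6μF, Q=20μC, V=3.33V), C4(1μF, Q=0μC, V=0.00V), C5(3μF, Q=7μC, V=2.33V)
Op 1: CLOSE 3-1: Q_total=23.00, C_total=9.00, V=2.56; Q3=15.33, Q1=7.67; dissipated=5.444
Op 2: GROUND 2: Q2=0; energy lost=12.100
Op 3: CLOSE 2-1: Q_total=7.67, C_total=8.00, V=0.96; Q2=4.79, Q1=2.88; dissipated=6.123
Op 4: CLOSE 2-3: Q_total=20.12, C_total=11.00, V=1.83; Q2=9.15, Q3=10.98; dissipated=3.479
Op 5: GROUND 2: Q2=0; energy lost=8.368
Final charges: Q1=2.88, Q2=0.00, Q3=10.98, Q4=0.00, Q5=7.00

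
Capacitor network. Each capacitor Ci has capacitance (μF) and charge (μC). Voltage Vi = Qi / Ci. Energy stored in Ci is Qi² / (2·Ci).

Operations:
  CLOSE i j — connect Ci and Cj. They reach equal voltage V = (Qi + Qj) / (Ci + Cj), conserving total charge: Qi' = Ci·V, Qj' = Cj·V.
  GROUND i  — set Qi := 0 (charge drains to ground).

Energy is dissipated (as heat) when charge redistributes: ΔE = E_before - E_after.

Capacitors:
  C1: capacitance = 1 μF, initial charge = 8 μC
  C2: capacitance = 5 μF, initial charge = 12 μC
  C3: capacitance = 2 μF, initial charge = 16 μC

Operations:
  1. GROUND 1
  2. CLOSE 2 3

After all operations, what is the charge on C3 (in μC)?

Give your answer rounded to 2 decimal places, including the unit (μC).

Initial: C1(1μF, Q=8μC, V=8.00V), C2(5μF, Q=12μC, V=2.40V), C3(2μF, Q=16μC, V=8.00V)
Op 1: GROUND 1: Q1=0; energy lost=32.000
Op 2: CLOSE 2-3: Q_total=28.00, C_total=7.00, V=4.00; Q2=20.00, Q3=8.00; dissipated=22.400
Final charges: Q1=0.00, Q2=20.00, Q3=8.00

Answer: 8.00 μC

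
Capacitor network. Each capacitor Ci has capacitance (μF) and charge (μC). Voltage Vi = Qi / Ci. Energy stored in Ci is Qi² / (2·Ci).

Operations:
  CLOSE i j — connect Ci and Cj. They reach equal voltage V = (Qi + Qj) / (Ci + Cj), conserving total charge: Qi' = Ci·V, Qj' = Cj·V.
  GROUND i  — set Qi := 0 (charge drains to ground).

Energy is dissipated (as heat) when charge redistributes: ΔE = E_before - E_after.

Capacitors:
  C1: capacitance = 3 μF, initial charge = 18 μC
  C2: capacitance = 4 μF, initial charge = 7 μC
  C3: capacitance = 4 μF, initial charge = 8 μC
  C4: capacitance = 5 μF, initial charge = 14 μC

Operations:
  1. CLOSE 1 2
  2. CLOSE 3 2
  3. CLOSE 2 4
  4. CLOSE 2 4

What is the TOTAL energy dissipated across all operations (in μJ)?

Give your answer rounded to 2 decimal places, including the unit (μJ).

Answer: 17.95 μJ

Derivation:
Initial: C1(3μF, Q=18μC, V=6.00V), C2(4μF, Q=7μC, V=1.75V), C3(4μF, Q=8μC, V=2.00V), C4(5μF, Q=14μC, V=2.80V)
Op 1: CLOSE 1-2: Q_total=25.00, C_total=7.00, V=3.57; Q1=10.71, Q2=14.29; dissipated=15.482
Op 2: CLOSE 3-2: Q_total=22.29, C_total=8.00, V=2.79; Q3=11.14, Q2=11.14; dissipated=2.469
Op 3: CLOSE 2-4: Q_total=25.14, C_total=9.00, V=2.79; Q2=11.17, Q4=13.97; dissipated=0.000
Op 4: CLOSE 2-4: Q_total=25.14, C_total=9.00, V=2.79; Q2=11.17, Q4=13.97; dissipated=0.000
Total dissipated: 17.952 μJ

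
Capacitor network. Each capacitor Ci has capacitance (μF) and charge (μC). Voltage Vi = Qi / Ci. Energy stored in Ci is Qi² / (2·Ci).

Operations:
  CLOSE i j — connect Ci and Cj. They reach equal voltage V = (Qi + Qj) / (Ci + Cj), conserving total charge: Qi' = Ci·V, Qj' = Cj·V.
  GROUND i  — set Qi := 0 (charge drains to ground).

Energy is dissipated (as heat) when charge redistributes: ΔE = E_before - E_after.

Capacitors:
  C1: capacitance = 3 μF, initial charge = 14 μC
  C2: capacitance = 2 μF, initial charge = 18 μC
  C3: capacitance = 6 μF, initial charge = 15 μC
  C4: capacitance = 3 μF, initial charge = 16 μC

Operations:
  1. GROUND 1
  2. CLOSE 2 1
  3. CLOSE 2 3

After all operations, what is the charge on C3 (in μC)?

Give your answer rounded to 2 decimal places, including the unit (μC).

Answer: 16.65 μC

Derivation:
Initial: C1(3μF, Q=14μC, V=4.67V), C2(2μF, Q=18μC, V=9.00V), C3(6μF, Q=15μC, V=2.50V), C4(3μF, Q=16μC, V=5.33V)
Op 1: GROUND 1: Q1=0; energy lost=32.667
Op 2: CLOSE 2-1: Q_total=18.00, C_total=5.00, V=3.60; Q2=7.20, Q1=10.80; dissipated=48.600
Op 3: CLOSE 2-3: Q_total=22.20, C_total=8.00, V=2.77; Q2=5.55, Q3=16.65; dissipated=0.907
Final charges: Q1=10.80, Q2=5.55, Q3=16.65, Q4=16.00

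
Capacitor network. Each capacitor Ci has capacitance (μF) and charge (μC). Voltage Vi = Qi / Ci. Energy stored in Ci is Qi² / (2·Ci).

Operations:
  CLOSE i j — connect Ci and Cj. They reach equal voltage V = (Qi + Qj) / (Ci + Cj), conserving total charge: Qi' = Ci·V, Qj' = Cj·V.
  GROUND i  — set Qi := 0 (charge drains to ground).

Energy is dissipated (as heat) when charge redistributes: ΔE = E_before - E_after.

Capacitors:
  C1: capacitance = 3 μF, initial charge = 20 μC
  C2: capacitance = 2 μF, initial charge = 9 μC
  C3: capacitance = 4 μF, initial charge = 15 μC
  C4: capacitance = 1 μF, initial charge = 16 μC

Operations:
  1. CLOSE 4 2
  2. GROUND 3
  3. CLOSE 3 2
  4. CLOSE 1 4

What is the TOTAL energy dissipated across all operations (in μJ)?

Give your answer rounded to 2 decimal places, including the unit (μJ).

Initial: C1(3μF, Q=20μC, V=6.67V), C2(2μF, Q=9μC, V=4.50V), C3(4μF, Q=15μC, V=3.75V), C4(1μF, Q=16μC, V=16.00V)
Op 1: CLOSE 4-2: Q_total=25.00, C_total=3.00, V=8.33; Q4=8.33, Q2=16.67; dissipated=44.083
Op 2: GROUND 3: Q3=0; energy lost=28.125
Op 3: CLOSE 3-2: Q_total=16.67, C_total=6.00, V=2.78; Q3=11.11, Q2=5.56; dissipated=46.296
Op 4: CLOSE 1-4: Q_total=28.33, C_total=4.00, V=7.08; Q1=21.25, Q4=7.08; dissipated=1.042
Total dissipated: 119.546 μJ

Answer: 119.55 μJ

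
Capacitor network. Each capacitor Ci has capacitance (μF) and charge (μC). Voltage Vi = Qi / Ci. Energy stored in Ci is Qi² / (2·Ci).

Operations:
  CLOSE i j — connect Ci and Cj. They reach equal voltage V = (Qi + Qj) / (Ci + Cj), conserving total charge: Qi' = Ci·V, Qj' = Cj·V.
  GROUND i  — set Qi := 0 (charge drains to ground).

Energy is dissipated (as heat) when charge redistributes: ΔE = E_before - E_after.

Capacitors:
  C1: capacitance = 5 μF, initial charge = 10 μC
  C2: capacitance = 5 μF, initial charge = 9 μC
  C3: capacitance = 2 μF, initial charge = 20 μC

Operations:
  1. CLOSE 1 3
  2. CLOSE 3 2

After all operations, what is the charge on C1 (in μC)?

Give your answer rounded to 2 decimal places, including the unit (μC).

Initial: C1(5μF, Q=10μC, V=2.00V), C2(5μF, Q=9μC, V=1.80V), C3(2μF, Q=20μC, V=10.00V)
Op 1: CLOSE 1-3: Q_total=30.00, C_total=7.00, V=4.29; Q1=21.43, Q3=8.57; dissipated=45.714
Op 2: CLOSE 3-2: Q_total=17.57, C_total=7.00, V=2.51; Q3=5.02, Q2=12.55; dissipated=4.413
Final charges: Q1=21.43, Q2=12.55, Q3=5.02

Answer: 21.43 μC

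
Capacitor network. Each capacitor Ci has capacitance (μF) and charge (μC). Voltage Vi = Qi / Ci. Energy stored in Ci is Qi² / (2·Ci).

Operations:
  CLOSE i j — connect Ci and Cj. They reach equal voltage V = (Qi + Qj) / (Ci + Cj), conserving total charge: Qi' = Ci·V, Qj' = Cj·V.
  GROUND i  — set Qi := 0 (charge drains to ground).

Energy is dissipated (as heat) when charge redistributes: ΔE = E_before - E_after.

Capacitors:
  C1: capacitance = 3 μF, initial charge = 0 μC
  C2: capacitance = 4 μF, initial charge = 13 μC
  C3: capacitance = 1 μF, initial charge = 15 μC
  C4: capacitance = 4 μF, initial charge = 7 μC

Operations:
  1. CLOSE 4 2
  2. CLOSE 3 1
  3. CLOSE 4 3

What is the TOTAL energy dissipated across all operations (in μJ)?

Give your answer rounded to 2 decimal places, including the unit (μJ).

Initial: C1(3μF, Q=0μC, V=0.00V), C2(4μF, Q=13μC, V=3.25V), C3(1μF, Q=15μC, V=15.00V), C4(4μF, Q=7μC, V=1.75V)
Op 1: CLOSE 4-2: Q_total=20.00, C_total=8.00, V=2.50; Q4=10.00, Q2=10.00; dissipated=2.250
Op 2: CLOSE 3-1: Q_total=15.00, C_total=4.00, V=3.75; Q3=3.75, Q1=11.25; dissipated=84.375
Op 3: CLOSE 4-3: Q_total=13.75, C_total=5.00, V=2.75; Q4=11.00, Q3=2.75; dissipated=0.625
Total dissipated: 87.250 μJ

Answer: 87.25 μJ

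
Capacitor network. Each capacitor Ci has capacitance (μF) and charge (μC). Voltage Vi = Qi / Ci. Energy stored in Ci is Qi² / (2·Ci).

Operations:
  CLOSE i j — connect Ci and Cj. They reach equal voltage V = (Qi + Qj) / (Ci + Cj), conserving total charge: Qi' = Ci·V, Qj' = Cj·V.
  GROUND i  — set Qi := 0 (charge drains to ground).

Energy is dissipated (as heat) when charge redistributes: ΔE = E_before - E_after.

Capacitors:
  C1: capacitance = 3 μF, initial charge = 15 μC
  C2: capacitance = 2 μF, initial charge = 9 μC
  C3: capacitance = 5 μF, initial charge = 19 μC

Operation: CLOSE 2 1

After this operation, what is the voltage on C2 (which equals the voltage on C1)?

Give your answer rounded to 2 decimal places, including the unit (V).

Answer: 4.80 V

Derivation:
Initial: C1(3μF, Q=15μC, V=5.00V), C2(2μF, Q=9μC, V=4.50V), C3(5μF, Q=19μC, V=3.80V)
Op 1: CLOSE 2-1: Q_total=24.00, C_total=5.00, V=4.80; Q2=9.60, Q1=14.40; dissipated=0.150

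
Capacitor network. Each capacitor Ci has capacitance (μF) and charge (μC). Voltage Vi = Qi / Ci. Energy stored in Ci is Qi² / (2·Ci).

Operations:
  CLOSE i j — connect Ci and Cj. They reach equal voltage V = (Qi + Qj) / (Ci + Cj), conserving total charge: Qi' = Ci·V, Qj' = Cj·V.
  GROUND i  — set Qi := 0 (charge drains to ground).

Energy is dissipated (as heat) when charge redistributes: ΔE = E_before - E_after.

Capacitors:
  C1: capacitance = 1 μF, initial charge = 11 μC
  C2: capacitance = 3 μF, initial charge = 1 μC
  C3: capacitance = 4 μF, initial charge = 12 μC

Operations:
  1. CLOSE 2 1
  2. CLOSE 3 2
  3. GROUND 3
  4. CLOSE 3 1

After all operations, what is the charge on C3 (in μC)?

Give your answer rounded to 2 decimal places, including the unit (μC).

Answer: 2.40 μC

Derivation:
Initial: C1(1μF, Q=11μC, V=11.00V), C2(3μF, Q=1μC, V=0.33V), C3(4μF, Q=12μC, V=3.00V)
Op 1: CLOSE 2-1: Q_total=12.00, C_total=4.00, V=3.00; Q2=9.00, Q1=3.00; dissipated=42.667
Op 2: CLOSE 3-2: Q_total=21.00, C_total=7.00, V=3.00; Q3=12.00, Q2=9.00; dissipated=0.000
Op 3: GROUND 3: Q3=0; energy lost=18.000
Op 4: CLOSE 3-1: Q_total=3.00, C_total=5.00, V=0.60; Q3=2.40, Q1=0.60; dissipated=3.600
Final charges: Q1=0.60, Q2=9.00, Q3=2.40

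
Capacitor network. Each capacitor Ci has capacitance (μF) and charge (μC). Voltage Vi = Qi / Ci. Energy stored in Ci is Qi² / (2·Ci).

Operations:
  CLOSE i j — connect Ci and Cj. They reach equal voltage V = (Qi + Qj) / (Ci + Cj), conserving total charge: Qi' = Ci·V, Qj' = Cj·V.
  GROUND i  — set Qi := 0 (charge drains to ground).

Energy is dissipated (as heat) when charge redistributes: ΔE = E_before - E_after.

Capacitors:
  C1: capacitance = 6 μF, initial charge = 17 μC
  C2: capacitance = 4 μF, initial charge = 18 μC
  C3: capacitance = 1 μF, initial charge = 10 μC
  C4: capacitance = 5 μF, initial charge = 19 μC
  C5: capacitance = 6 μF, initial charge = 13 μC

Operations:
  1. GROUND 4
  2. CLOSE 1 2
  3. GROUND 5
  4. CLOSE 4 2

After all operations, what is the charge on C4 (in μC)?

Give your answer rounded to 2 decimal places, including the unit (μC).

Initial: C1(6μF, Q=17μC, V=2.83V), C2(4μF, Q=18μC, V=4.50V), C3(1μF, Q=10μC, V=10.00V), C4(5μF, Q=19μC, V=3.80V), C5(6μF, Q=13μC, V=2.17V)
Op 1: GROUND 4: Q4=0; energy lost=36.100
Op 2: CLOSE 1-2: Q_total=35.00, C_total=10.00, V=3.50; Q1=21.00, Q2=14.00; dissipated=3.333
Op 3: GROUND 5: Q5=0; energy lost=14.083
Op 4: CLOSE 4-2: Q_total=14.00, C_total=9.00, V=1.56; Q4=7.78, Q2=6.22; dissipated=13.611
Final charges: Q1=21.00, Q2=6.22, Q3=10.00, Q4=7.78, Q5=0.00

Answer: 7.78 μC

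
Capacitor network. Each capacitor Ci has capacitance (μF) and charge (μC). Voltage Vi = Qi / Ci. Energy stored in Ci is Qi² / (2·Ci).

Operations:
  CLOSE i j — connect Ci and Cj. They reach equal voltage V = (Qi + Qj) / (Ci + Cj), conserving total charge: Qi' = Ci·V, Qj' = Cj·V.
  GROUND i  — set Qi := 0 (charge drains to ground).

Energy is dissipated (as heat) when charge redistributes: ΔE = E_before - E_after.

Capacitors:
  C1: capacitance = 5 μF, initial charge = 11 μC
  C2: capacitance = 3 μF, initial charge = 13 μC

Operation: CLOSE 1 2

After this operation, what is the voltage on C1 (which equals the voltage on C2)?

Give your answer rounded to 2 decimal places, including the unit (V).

Initial: C1(5μF, Q=11μC, V=2.20V), C2(3μF, Q=13μC, V=4.33V)
Op 1: CLOSE 1-2: Q_total=24.00, C_total=8.00, V=3.00; Q1=15.00, Q2=9.00; dissipated=4.267

Answer: 3.00 V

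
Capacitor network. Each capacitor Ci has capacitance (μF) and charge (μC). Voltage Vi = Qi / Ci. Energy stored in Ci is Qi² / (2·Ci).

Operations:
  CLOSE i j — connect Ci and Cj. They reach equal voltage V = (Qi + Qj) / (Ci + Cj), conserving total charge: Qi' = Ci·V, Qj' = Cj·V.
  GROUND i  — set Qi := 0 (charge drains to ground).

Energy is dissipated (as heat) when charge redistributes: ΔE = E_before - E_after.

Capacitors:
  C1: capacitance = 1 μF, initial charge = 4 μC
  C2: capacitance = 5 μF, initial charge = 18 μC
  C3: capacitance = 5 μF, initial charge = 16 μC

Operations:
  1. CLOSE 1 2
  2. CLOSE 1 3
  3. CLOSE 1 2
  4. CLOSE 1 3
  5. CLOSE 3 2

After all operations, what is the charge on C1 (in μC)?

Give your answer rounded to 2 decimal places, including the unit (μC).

Initial: C1(1μF, Q=4μC, V=4.00V), C2(5μF, Q=18μC, V=3.60V), C3(5μF, Q=16μC, V=3.20V)
Op 1: CLOSE 1-2: Q_total=22.00, C_total=6.00, V=3.67; Q1=3.67, Q2=18.33; dissipated=0.067
Op 2: CLOSE 1-3: Q_total=19.67, C_total=6.00, V=3.28; Q1=3.28, Q3=16.39; dissipated=0.091
Op 3: CLOSE 1-2: Q_total=21.61, C_total=6.00, V=3.60; Q1=3.60, Q2=18.01; dissipated=0.063
Op 4: CLOSE 1-3: Q_total=19.99, C_total=6.00, V=3.33; Q1=3.33, Q3=16.66; dissipated=0.044
Op 5: CLOSE 3-2: Q_total=34.67, C_total=10.00, V=3.47; Q3=17.33, Q2=17.33; dissipated=0.091
Final charges: Q1=3.33, Q2=17.33, Q3=17.33

Answer: 3.33 μC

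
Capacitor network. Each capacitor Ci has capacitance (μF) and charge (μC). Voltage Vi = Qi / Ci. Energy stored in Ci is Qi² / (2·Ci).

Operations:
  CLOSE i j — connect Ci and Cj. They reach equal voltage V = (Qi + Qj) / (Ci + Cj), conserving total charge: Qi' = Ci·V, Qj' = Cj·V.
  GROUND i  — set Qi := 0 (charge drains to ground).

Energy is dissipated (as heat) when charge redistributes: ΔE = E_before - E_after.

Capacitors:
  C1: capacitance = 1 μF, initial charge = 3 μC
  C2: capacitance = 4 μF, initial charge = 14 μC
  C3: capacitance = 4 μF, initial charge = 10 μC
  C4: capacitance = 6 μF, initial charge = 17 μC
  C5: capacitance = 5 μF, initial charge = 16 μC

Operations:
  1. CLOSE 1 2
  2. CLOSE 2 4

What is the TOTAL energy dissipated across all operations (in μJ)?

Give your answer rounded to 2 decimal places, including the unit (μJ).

Answer: 0.49 μJ

Derivation:
Initial: C1(1μF, Q=3μC, V=3.00V), C2(4μF, Q=14μC, V=3.50V), C3(4μF, Q=10μC, V=2.50V), C4(6μF, Q=17μC, V=2.83V), C5(5μF, Q=16μC, V=3.20V)
Op 1: CLOSE 1-2: Q_total=17.00, C_total=5.00, V=3.40; Q1=3.40, Q2=13.60; dissipated=0.100
Op 2: CLOSE 2-4: Q_total=30.60, C_total=10.00, V=3.06; Q2=12.24, Q4=18.36; dissipated=0.385
Total dissipated: 0.485 μJ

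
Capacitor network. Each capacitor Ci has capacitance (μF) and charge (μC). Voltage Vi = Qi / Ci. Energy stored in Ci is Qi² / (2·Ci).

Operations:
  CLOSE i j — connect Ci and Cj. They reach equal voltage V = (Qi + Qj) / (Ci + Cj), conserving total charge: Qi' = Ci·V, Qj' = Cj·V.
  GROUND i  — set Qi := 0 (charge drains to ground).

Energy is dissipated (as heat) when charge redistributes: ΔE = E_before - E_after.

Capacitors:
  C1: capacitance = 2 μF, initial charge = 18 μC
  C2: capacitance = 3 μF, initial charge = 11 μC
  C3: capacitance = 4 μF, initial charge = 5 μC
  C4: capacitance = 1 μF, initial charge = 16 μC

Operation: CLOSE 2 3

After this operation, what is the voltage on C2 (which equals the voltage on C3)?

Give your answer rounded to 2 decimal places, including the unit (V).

Answer: 2.29 V

Derivation:
Initial: C1(2μF, Q=18μC, V=9.00V), C2(3μF, Q=11μC, V=3.67V), C3(4μF, Q=5μC, V=1.25V), C4(1μF, Q=16μC, V=16.00V)
Op 1: CLOSE 2-3: Q_total=16.00, C_total=7.00, V=2.29; Q2=6.86, Q3=9.14; dissipated=5.006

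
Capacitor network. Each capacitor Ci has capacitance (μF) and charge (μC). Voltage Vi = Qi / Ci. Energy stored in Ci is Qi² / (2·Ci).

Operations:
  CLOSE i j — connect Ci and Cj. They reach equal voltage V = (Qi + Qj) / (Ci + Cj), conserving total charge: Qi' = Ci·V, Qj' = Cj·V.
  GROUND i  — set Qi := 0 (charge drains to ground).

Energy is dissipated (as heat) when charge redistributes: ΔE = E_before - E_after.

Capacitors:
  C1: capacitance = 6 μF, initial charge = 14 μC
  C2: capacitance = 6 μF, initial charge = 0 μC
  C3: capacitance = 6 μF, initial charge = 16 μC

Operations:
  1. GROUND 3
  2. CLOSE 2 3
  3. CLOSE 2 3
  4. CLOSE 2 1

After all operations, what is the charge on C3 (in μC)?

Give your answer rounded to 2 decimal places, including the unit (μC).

Initial: C1(6μF, Q=14μC, V=2.33V), C2(6μF, Q=0μC, V=0.00V), C3(6μF, Q=16μC, V=2.67V)
Op 1: GROUND 3: Q3=0; energy lost=21.333
Op 2: CLOSE 2-3: Q_total=0.00, C_total=12.00, V=0.00; Q2=0.00, Q3=0.00; dissipated=0.000
Op 3: CLOSE 2-3: Q_total=0.00, C_total=12.00, V=0.00; Q2=0.00, Q3=0.00; dissipated=0.000
Op 4: CLOSE 2-1: Q_total=14.00, C_total=12.00, V=1.17; Q2=7.00, Q1=7.00; dissipated=8.167
Final charges: Q1=7.00, Q2=7.00, Q3=0.00

Answer: 0.00 μC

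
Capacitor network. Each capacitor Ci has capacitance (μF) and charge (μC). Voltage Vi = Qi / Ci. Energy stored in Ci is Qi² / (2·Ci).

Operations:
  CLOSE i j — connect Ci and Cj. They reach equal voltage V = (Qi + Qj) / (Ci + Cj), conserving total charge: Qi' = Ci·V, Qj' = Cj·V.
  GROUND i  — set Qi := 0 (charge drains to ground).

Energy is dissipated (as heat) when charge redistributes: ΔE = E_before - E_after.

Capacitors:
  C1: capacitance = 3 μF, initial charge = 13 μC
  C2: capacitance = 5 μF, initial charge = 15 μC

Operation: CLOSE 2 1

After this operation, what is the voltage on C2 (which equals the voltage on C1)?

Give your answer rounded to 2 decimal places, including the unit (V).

Answer: 3.50 V

Derivation:
Initial: C1(3μF, Q=13μC, V=4.33V), C2(5μF, Q=15μC, V=3.00V)
Op 1: CLOSE 2-1: Q_total=28.00, C_total=8.00, V=3.50; Q2=17.50, Q1=10.50; dissipated=1.667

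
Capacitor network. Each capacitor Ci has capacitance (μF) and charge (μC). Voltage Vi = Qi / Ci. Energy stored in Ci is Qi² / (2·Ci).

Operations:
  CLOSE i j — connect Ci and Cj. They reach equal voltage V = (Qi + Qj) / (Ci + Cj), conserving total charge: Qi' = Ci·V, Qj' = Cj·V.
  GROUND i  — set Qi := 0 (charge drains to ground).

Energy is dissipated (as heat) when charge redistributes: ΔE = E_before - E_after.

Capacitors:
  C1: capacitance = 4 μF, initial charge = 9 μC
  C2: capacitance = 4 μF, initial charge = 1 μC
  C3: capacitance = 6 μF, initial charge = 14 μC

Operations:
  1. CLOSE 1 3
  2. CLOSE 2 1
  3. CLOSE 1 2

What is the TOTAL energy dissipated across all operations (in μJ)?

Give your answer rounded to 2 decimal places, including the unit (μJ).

Answer: 4.21 μJ

Derivation:
Initial: C1(4μF, Q=9μC, V=2.25V), C2(4μF, Q=1μC, V=0.25V), C3(6μF, Q=14μC, V=2.33V)
Op 1: CLOSE 1-3: Q_total=23.00, C_total=10.00, V=2.30; Q1=9.20, Q3=13.80; dissipated=0.008
Op 2: CLOSE 2-1: Q_total=10.20, C_total=8.00, V=1.27; Q2=5.10, Q1=5.10; dissipated=4.202
Op 3: CLOSE 1-2: Q_total=10.20, C_total=8.00, V=1.27; Q1=5.10, Q2=5.10; dissipated=0.000
Total dissipated: 4.211 μJ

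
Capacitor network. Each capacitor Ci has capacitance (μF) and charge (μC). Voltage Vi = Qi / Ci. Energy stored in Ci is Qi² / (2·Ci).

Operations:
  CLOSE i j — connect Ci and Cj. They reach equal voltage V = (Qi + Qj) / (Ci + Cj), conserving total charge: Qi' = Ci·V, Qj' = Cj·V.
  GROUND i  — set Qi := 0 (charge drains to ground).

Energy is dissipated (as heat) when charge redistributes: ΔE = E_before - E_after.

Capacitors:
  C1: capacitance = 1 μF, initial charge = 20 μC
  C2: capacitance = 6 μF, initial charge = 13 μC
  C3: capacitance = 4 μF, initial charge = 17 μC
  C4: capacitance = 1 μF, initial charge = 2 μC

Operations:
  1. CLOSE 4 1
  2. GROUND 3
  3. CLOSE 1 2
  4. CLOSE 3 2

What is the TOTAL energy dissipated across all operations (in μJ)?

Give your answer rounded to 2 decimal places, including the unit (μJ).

Answer: 164.67 μJ

Derivation:
Initial: C1(1μF, Q=20μC, V=20.00V), C2(6μF, Q=13μC, V=2.17V), C3(4μF, Q=17μC, V=4.25V), C4(1μF, Q=2μC, V=2.00V)
Op 1: CLOSE 4-1: Q_total=22.00, C_total=2.00, V=11.00; Q4=11.00, Q1=11.00; dissipated=81.000
Op 2: GROUND 3: Q3=0; energy lost=36.125
Op 3: CLOSE 1-2: Q_total=24.00, C_total=7.00, V=3.43; Q1=3.43, Q2=20.57; dissipated=33.440
Op 4: CLOSE 3-2: Q_total=20.57, C_total=10.00, V=2.06; Q3=8.23, Q2=12.34; dissipated=14.106
Total dissipated: 164.672 μJ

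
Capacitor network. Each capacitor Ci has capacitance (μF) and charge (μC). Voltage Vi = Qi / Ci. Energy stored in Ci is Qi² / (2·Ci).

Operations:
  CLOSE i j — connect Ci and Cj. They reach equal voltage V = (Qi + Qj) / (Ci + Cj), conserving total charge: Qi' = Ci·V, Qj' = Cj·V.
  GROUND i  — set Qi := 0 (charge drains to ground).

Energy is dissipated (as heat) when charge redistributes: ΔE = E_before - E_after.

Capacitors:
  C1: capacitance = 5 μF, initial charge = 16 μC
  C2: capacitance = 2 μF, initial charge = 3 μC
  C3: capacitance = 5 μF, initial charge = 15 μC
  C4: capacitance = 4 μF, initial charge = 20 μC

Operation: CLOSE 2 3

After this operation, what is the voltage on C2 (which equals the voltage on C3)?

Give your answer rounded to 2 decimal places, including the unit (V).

Initial: C1(5μF, Q=16μC, V=3.20V), C2(2μF, Q=3μC, V=1.50V), C3(5μF, Q=15μC, V=3.00V), C4(4μF, Q=20μC, V=5.00V)
Op 1: CLOSE 2-3: Q_total=18.00, C_total=7.00, V=2.57; Q2=5.14, Q3=12.86; dissipated=1.607

Answer: 2.57 V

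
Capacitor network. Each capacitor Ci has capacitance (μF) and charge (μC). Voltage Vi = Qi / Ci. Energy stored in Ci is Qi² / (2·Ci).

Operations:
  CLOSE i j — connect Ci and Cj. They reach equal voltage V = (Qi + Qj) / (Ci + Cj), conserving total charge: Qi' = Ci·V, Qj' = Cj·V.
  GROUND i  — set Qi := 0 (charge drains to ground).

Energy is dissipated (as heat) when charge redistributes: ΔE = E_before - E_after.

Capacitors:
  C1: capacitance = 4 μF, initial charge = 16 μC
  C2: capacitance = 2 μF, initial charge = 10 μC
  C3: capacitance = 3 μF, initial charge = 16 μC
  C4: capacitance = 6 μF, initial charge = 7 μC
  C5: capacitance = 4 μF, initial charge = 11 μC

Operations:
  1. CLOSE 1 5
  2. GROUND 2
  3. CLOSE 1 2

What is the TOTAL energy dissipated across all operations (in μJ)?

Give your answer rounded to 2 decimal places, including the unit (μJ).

Initial: C1(4μF, Q=16μC, V=4.00V), C2(2μF, Q=10μC, V=5.00V), C3(3μF, Q=16μC, V=5.33V), C4(6μF, Q=7μC, V=1.17V), C5(4μF, Q=11μC, V=2.75V)
Op 1: CLOSE 1-5: Q_total=27.00, C_total=8.00, V=3.38; Q1=13.50, Q5=13.50; dissipated=1.562
Op 2: GROUND 2: Q2=0; energy lost=25.000
Op 3: CLOSE 1-2: Q_total=13.50, C_total=6.00, V=2.25; Q1=9.00, Q2=4.50; dissipated=7.594
Total dissipated: 34.156 μJ

Answer: 34.16 μJ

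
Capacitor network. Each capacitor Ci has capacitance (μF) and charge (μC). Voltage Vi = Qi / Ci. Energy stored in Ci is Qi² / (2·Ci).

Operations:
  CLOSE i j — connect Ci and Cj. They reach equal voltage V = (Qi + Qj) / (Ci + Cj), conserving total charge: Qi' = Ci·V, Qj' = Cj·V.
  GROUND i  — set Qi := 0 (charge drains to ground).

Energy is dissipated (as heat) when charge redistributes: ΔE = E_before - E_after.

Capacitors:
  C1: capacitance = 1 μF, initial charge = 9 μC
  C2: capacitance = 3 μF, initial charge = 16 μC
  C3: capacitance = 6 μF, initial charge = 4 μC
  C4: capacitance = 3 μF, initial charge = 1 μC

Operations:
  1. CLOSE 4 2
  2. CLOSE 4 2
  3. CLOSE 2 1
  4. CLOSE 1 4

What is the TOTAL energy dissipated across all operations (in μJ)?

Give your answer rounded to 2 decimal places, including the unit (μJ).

Answer: 33.90 μJ

Derivation:
Initial: C1(1μF, Q=9μC, V=9.00V), C2(3μF, Q=16μC, V=5.33V), C3(6μF, Q=4μC, V=0.67V), C4(3μF, Q=1μC, V=0.33V)
Op 1: CLOSE 4-2: Q_total=17.00, C_total=6.00, V=2.83; Q4=8.50, Q2=8.50; dissipated=18.750
Op 2: CLOSE 4-2: Q_total=17.00, C_total=6.00, V=2.83; Q4=8.50, Q2=8.50; dissipated=0.000
Op 3: CLOSE 2-1: Q_total=17.50, C_total=4.00, V=4.38; Q2=13.12, Q1=4.38; dissipated=14.260
Op 4: CLOSE 1-4: Q_total=12.88, C_total=4.00, V=3.22; Q1=3.22, Q4=9.66; dissipated=0.891
Total dissipated: 33.902 μJ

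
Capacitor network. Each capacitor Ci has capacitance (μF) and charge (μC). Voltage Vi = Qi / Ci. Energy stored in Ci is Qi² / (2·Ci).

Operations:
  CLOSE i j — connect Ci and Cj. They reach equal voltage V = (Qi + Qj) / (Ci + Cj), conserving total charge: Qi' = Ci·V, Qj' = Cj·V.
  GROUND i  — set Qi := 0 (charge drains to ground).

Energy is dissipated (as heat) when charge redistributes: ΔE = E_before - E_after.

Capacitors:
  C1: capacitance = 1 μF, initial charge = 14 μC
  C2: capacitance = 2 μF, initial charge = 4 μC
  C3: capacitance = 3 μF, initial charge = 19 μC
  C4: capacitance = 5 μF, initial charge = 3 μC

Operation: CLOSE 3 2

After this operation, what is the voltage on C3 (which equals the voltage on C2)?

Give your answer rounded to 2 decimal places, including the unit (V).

Answer: 4.60 V

Derivation:
Initial: C1(1μF, Q=14μC, V=14.00V), C2(2μF, Q=4μC, V=2.00V), C3(3μF, Q=19μC, V=6.33V), C4(5μF, Q=3μC, V=0.60V)
Op 1: CLOSE 3-2: Q_total=23.00, C_total=5.00, V=4.60; Q3=13.80, Q2=9.20; dissipated=11.267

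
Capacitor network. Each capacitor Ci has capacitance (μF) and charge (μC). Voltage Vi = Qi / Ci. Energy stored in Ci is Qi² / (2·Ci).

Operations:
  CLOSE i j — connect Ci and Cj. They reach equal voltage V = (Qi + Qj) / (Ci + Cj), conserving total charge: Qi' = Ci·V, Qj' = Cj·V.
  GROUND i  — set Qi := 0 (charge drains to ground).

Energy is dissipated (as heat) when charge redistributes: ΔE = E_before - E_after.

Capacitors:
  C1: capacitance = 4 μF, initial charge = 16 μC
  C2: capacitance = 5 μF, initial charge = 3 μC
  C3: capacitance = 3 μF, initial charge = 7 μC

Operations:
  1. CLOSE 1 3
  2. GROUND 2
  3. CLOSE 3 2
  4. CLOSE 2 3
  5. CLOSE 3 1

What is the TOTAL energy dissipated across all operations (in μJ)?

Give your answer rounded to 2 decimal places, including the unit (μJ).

Answer: 17.02 μJ

Derivation:
Initial: C1(4μF, Q=16μC, V=4.00V), C2(5μF, Q=3μC, V=0.60V), C3(3μF, Q=7μC, V=2.33V)
Op 1: CLOSE 1-3: Q_total=23.00, C_total=7.00, V=3.29; Q1=13.14, Q3=9.86; dissipated=2.381
Op 2: GROUND 2: Q2=0; energy lost=0.900
Op 3: CLOSE 3-2: Q_total=9.86, C_total=8.00, V=1.23; Q3=3.70, Q2=6.16; dissipated=10.121
Op 4: CLOSE 2-3: Q_total=9.86, C_total=8.00, V=1.23; Q2=6.16, Q3=3.70; dissipated=0.000
Op 5: CLOSE 3-1: Q_total=16.84, C_total=7.00, V=2.41; Q3=7.22, Q1=9.62; dissipated=3.615
Total dissipated: 17.017 μJ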